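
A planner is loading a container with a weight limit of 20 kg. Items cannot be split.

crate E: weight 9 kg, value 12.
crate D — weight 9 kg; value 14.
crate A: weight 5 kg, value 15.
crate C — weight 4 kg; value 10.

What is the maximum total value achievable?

39

This is a 0-1 knapsack instance.
Allowing fractional choices, the relaxed optimum would be about 41.7, but items are indivisible.
crate D + crate A: weight 9 + 5 = 14 ≤ 20, value 14 + 15 = 29.
crate D + crate A + crate C: weight 9 + 5 + 4 = 18 ≤ 20, value 14 + 15 + 10 = 39.
crate E + crate A + crate C: weight 9 + 5 + 4 = 18 ≤ 20, value 12 + 15 + 10 = 37.
Best is crate D, crate A, and crate C with total value 39.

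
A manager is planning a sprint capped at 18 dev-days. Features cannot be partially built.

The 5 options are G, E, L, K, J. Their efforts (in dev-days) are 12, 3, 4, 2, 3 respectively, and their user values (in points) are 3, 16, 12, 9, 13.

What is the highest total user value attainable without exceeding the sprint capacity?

Allowing fractional choices, the relaxed optimum would be about 51.5, but features are indivisible.
E + L + J: effort 3 + 4 + 3 = 10 ≤ 18, user value 16 + 12 + 13 = 41.
E + K + J: effort 3 + 2 + 3 = 8 ≤ 18, user value 16 + 9 + 13 = 38.
E + L + K + J: effort 3 + 4 + 2 + 3 = 12 ≤ 18, user value 16 + 12 + 9 + 13 = 50.
Best is E, L, K, and J with total user value 50.

50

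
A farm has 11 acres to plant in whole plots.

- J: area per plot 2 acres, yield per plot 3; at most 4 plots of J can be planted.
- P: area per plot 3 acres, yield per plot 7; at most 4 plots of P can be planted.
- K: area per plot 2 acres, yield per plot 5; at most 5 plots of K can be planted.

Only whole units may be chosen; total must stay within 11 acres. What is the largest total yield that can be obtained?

27

K has the best ratio (5/2); taking only K gives at most 5×5 = 25 (stopped by the area limit).
Mixing does better — 1×P and 4×K: area 11 ≤ 11, yield 1·7 + 4·5 = 27.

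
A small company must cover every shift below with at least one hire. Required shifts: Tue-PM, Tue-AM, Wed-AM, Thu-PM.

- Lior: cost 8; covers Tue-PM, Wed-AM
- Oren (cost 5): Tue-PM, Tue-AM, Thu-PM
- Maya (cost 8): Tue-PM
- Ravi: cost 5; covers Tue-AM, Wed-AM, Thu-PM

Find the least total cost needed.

10

Choose Oren and Ravi: together they cover Tue-PM, Tue-AM, Wed-AM, Thu-PM — every shift.
Total cost: 5 + 5 = 10.
No cover costs less than 10.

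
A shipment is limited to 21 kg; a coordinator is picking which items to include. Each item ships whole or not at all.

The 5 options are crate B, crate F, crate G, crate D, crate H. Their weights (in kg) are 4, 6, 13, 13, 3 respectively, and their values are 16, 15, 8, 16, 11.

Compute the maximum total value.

43

crate B + crate F + crate H: weight 4 + 6 + 3 = 13 ≤ 21, value 16 + 15 + 11 = 42.
crate B + crate D + crate H: weight 4 + 13 + 3 = 20 ≤ 21, value 16 + 16 + 11 = 43.
Best is crate B, crate D, and crate H with total value 43.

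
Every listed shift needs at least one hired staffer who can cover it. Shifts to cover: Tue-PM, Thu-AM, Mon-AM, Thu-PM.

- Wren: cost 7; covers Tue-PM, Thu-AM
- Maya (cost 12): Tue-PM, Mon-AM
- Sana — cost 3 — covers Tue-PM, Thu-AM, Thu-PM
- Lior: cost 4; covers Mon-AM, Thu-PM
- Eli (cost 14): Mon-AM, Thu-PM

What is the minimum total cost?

Choose Sana and Lior: together they cover Tue-PM, Thu-AM, Mon-AM, Thu-PM — every shift.
Total cost: 3 + 4 = 7.
No cover costs less than 7.

7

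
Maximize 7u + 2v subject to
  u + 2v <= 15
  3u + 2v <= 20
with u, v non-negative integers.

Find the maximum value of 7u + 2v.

(u,v)=(6,1) is feasible, giving 44.
(u,v)=(6,0) is feasible, giving 42.
(u,v)=(5,2) is feasible, giving 39.
(u,v)=(5,1) is feasible, giving 37.
No feasible integer point exceeds 44.

44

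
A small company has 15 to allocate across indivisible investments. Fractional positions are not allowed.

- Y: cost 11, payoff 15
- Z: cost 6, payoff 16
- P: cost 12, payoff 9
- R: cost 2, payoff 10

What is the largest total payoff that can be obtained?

26

This is a 0-1 knapsack instance.
Z + R: cost 6 + 2 = 8 ≤ 15, payoff 16 + 10 = 26.
Y + R: cost 11 + 2 = 13 ≤ 15, payoff 15 + 10 = 25.
Best is Z and R with total payoff 26.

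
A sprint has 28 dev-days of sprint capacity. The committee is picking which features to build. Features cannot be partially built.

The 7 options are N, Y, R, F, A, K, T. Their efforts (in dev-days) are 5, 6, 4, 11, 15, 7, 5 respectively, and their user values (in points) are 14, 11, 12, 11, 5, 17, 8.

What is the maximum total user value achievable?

62

Allowing fractional choices, the relaxed optimum would be about 63.0, but features are indivisible.
N + Y + R + K: effort 5 + 6 + 4 + 7 = 22 ≤ 28, user value 14 + 11 + 12 + 17 = 54.
N + Y + R + K + T: effort 5 + 6 + 4 + 7 + 5 = 27 ≤ 28, user value 14 + 11 + 12 + 17 + 8 = 62.
N + R + F + K: effort 5 + 4 + 11 + 7 = 27 ≤ 28, user value 14 + 12 + 11 + 17 = 54.
Best is N, Y, R, K, and T with total user value 62.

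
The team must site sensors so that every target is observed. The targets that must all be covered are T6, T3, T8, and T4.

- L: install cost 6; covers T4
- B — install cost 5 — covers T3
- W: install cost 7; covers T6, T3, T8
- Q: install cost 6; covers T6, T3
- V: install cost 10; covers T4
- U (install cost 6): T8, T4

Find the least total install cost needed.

12

Choose Q and U: together they cover T6, T3, T8, T4 — every target.
Total install cost: 6 + 6 = 12.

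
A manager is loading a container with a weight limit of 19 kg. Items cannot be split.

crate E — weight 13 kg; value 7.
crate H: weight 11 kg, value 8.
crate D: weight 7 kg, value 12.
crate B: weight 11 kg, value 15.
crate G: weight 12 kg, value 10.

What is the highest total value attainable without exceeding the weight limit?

27

crate H + crate D: weight 11 + 7 = 18 ≤ 19, value 8 + 12 = 20.
crate D + crate G: weight 7 + 12 = 19 ≤ 19, value 12 + 10 = 22.
crate D + crate B: weight 7 + 11 = 18 ≤ 19, value 12 + 15 = 27.
Best is crate D and crate B with total value 27.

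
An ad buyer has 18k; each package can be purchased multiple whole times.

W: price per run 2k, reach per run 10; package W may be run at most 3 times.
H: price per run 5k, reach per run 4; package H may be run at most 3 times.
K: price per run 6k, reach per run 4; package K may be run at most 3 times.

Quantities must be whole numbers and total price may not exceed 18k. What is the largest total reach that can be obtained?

38

This is a bounded integer knapsack.
W has the best ratio (10/2); taking only W gives at most 3×10 = 30 (stopped by the supply cap of 3).
Mixing does better — 3×W and 2×K: price 18 ≤ 18, reach 3·10 + 2·4 = 38.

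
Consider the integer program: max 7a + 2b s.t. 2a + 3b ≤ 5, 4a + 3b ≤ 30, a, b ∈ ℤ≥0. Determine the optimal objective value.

(a,b)=(2,0) is feasible, giving 14.
(a,b)=(1,1) is feasible, giving 9.
No feasible integer point exceeds 14.

14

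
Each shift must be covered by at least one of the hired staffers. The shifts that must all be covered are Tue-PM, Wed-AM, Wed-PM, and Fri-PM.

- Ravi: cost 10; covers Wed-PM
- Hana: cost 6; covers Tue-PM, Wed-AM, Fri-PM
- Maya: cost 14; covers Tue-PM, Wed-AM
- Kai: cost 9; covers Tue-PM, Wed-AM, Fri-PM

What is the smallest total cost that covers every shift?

16

This is an integer covering problem.
Choose Ravi and Hana: together they cover Tue-PM, Wed-AM, Wed-PM, Fri-PM — every shift.
Total cost: 10 + 6 = 16.
No cover costs less than 16.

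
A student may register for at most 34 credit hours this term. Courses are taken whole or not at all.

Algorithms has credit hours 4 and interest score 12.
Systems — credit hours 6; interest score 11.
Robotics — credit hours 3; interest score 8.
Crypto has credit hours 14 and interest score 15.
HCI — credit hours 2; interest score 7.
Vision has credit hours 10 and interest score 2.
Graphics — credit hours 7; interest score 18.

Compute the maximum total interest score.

64

Allowing fractional choices, the relaxed optimum would be about 68.9, but courses are indivisible.
Algorithms + Systems + Robotics + Crypto + Graphics: credit hours 4 + 6 + 3 + 14 + 7 = 34 ≤ 34, interest score 12 + 11 + 8 + 15 + 18 = 64.
Algorithms + Systems + Crypto + HCI + Graphics: credit hours 4 + 6 + 14 + 2 + 7 = 33 ≤ 34, interest score 12 + 11 + 15 + 7 + 18 = 63.
Best is Algorithms, Systems, Robotics, Crypto, and Graphics with total interest score 64.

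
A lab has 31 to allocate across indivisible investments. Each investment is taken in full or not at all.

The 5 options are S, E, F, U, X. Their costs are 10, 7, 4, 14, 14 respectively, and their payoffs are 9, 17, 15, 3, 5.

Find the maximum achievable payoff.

Allowing fractional choices, the relaxed optimum would be about 44.6, but investments are indivisible.
E + F + X: cost 7 + 4 + 14 = 25 ≤ 31, payoff 17 + 15 + 5 = 37.
E + F + U: cost 7 + 4 + 14 = 25 ≤ 31, payoff 17 + 15 + 3 = 35.
S + E + F: cost 10 + 7 + 4 = 21 ≤ 31, payoff 9 + 17 + 15 = 41.
Best is S, E, and F with total payoff 41.

41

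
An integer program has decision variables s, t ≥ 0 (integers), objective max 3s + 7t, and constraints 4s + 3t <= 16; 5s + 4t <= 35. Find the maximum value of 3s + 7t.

35

(s,t)=(0,5): 4·0+3·5=15≤16, 5·0+4·5=20≤35, objective 35.
(s,t)=(1,4): 4·1+3·4=16≤16, 5·1+4·4=21≤35, objective 31.
(s,t)=(0,4): 4·0+3·4=12≤16, 5·0+4·4=16≤35, objective 28.
Maximum is 35 at (s,t)=(0,5).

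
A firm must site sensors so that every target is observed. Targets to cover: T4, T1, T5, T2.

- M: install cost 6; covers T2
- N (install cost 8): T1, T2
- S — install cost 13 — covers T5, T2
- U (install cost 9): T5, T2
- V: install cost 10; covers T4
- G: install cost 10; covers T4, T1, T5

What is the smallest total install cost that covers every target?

16

Choose M and G: together they cover T4, T1, T5, T2 — every target.
Total install cost: 6 + 10 = 16.
No cover costs less than 16.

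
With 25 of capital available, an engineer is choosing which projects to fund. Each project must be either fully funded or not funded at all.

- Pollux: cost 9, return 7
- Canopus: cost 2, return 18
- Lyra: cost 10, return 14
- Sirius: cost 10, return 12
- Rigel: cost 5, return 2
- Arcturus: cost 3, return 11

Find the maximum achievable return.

Canopus + Lyra + Sirius + Arcturus: cost 2 + 10 + 10 + 3 = 25 ≤ 25, return 18 + 14 + 12 + 11 = 55.
Pollux + Canopus + Sirius + Arcturus: cost 9 + 2 + 10 + 3 = 24 ≤ 25, return 7 + 18 + 12 + 11 = 48.
Pollux + Canopus + Lyra + Arcturus: cost 9 + 2 + 10 + 3 = 24 ≤ 25, return 7 + 18 + 14 + 11 = 50.
Best is Canopus, Lyra, Sirius, and Arcturus with total return 55.

55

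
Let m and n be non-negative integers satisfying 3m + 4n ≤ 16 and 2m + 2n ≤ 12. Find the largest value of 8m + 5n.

The continuous relaxation peaks at (5.33, 0) with value 42.67; rounding to a feasible lattice point costs some objective.
(m,n)=(5,0): 3·5+4·0=15≤16, 2·5+2·0=10≤12, objective 40.
(m,n)=(4,1): 3·4+4·1=16≤16, 2·4+2·1=10≤12, objective 37.
(m,n)=(4,0): 3·4+4·0=12≤16, 2·4+2·0=8≤12, objective 32.
Maximum is 40 at (m,n)=(5,0).

40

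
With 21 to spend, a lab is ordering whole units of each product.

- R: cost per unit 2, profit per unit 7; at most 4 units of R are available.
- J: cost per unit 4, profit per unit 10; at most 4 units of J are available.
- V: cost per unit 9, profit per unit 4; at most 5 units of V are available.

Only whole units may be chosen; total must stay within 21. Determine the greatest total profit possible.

4×R and 3×J: cost 20 ≤ 21, profit 4·7 + 3·10 = 58.
2×R and 4×J: cost 20 ≤ 21, profit 2·7 + 4·10 = 54.
Best is 58.

58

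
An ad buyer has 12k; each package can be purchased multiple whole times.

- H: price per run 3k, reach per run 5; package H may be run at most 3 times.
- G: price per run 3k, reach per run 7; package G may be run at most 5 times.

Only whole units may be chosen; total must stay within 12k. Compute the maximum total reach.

G has the best ratio (7/3); taking only G gives at most 4×7 = 28 (stopped by the price limit).
Optimal: 4×G: price 12 ≤ 12, reach 4·7 = 28.

28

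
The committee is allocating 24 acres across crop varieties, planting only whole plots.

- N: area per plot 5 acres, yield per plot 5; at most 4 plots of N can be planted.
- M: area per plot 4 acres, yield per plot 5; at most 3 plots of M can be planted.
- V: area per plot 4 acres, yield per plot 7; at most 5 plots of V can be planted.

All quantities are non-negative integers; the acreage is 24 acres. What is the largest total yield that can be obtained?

This is a bounded integer knapsack.
V has the best ratio (7/4); taking only V gives at most 5×7 = 35 (stopped by the supply cap of 5).
Mixing does better — 1×M and 5×V: area 24 ≤ 24, yield 1·5 + 5·7 = 40.

40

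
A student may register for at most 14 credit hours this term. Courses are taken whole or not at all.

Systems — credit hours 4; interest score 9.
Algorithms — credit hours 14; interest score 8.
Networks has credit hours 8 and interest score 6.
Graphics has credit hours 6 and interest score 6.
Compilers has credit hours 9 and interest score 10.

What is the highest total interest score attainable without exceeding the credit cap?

19

Allowing fractional choices, the relaxed optimum would be about 20.0, but courses are indivisible.
Systems + Compilers: credit hours 4 + 9 = 13 ≤ 14, interest score 9 + 10 = 19.
Systems + Networks: credit hours 4 + 8 = 12 ≤ 14, interest score 9 + 6 = 15.
Systems + Graphics: credit hours 4 + 6 = 10 ≤ 14, interest score 9 + 6 = 15.
Best is Systems and Compilers with total interest score 19.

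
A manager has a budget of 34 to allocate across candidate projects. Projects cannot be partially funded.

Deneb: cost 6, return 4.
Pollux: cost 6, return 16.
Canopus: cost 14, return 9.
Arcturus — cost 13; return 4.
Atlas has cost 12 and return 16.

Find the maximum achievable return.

41

Pollux + Canopus + Atlas: cost 6 + 14 + 12 = 32 ≤ 34, return 16 + 9 + 16 = 41.
Deneb + Pollux + Atlas: cost 6 + 6 + 12 = 24 ≤ 34, return 4 + 16 + 16 = 36.
Pollux + Arcturus + Atlas: cost 6 + 13 + 12 = 31 ≤ 34, return 16 + 4 + 16 = 36.
Best is Pollux, Canopus, and Atlas with total return 41.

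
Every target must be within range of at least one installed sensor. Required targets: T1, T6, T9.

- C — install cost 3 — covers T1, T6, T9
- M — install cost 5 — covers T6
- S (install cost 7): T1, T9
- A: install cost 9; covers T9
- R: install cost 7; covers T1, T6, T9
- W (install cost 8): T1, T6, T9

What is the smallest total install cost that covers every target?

C alone covers T1, T6, T9 — every target.
Total install cost: 3.
No cover costs less than 3.

3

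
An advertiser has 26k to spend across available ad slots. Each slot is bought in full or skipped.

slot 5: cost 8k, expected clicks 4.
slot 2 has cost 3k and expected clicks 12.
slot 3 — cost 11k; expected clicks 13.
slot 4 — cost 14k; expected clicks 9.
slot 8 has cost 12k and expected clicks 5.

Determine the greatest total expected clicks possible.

This is a 0-1 knapsack instance.
Allowing fractional choices, the relaxed optimum would be about 32.7, but ad slots are indivisible.
slot 2 + slot 3 + slot 8: cost 3 + 11 + 12 = 26 ≤ 26, expected clicks 12 + 13 + 5 = 30.
slot 5 + slot 2 + slot 3: cost 8 + 3 + 11 = 22 ≤ 26, expected clicks 4 + 12 + 13 = 29.
slot 2 + slot 3: cost 3 + 11 = 14 ≤ 26, expected clicks 12 + 13 = 25.
Best is slot 2, slot 3, and slot 8 with total expected clicks 30.

30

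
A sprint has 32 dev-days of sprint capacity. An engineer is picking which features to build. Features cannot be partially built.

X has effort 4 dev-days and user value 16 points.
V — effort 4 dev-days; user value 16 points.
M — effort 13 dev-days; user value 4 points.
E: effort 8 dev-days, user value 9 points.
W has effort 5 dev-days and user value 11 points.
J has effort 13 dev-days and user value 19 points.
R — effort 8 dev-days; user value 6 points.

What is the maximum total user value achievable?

Allowing fractional choices, the relaxed optimum would be about 68.8, but features are indivisible.
X + V + W + J: effort 4 + 4 + 5 + 13 = 26 ≤ 32, user value 16 + 16 + 11 + 19 = 62.
X + V + E + J: effort 4 + 4 + 8 + 13 = 29 ≤ 32, user value 16 + 16 + 9 + 19 = 60.
X + V + E + W + R: effort 4 + 4 + 8 + 5 + 8 = 29 ≤ 32, user value 16 + 16 + 9 + 11 + 6 = 58.
Best is X, V, W, and J with total user value 62.

62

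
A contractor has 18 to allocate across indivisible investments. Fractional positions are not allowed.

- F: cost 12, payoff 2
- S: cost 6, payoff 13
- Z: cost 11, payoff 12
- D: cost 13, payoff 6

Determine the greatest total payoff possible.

25

Allowing fractional choices, the relaxed optimum would be about 25.5, but investments are indivisible.
S: cost 6 ≤ 18, payoff 13.
F + S: cost 12 + 6 = 18 ≤ 18, payoff 2 + 13 = 15.
S + Z: cost 6 + 11 = 17 ≤ 18, payoff 13 + 12 = 25.
Best is S and Z with total payoff 25.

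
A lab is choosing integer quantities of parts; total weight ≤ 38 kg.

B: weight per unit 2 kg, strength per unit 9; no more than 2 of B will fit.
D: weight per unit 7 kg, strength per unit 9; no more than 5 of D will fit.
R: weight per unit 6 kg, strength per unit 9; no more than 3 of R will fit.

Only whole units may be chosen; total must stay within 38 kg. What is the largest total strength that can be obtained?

This is a bounded integer knapsack.
B has the best ratio (9/2); taking only B gives at most 2×9 = 18 (stopped by the supply cap of 2).
Mixing does better — 2×B, 2×D, and 3×R: weight 36 ≤ 38, strength 2·9 + 2·9 + 3·9 = 63.

63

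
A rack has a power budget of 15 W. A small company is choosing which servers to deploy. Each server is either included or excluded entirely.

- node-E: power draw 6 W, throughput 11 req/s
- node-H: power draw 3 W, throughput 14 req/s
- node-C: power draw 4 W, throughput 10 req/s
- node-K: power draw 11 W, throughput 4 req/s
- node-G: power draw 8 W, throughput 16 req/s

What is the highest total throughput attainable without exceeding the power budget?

node-H + node-C + node-G: power draw 3 + 4 + 8 = 15 ≤ 15, throughput 14 + 10 + 16 = 40.
node-E + node-H + node-C: power draw 6 + 3 + 4 = 13 ≤ 15, throughput 11 + 14 + 10 = 35.
Best is node-H, node-C, and node-G with total throughput 40.

40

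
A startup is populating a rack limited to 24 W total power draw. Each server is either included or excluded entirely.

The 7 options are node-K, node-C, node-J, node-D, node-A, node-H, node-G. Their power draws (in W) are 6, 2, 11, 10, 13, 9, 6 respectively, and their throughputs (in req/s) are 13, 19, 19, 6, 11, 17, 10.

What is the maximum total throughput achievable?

Take node-K, node-C, node-H, and node-G: power draw 6 + 2 + 9 + 6 = 23 ≤ 24, throughput 13 + 19 + 17 + 10 = 59.
No other feasible combination does better.

59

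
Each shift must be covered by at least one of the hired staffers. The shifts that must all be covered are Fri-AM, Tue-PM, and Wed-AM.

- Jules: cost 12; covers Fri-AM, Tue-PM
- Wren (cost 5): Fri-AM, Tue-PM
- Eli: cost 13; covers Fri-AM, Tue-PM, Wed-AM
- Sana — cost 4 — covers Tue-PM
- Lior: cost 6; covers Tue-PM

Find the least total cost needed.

13

The greedy cost-per-new-shift heuristic would pick Wren and Eli for 18, but a cheaper cover exists.
Eli alone covers Fri-AM, Tue-PM, Wed-AM — every shift.
Total cost: 13.
No cover costs less than 13.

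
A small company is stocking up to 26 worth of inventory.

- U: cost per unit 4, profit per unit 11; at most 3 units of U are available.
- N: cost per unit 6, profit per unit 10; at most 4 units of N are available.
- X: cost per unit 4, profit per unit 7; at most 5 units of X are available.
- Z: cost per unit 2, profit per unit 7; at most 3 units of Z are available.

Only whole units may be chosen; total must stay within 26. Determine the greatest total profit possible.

3×U, 2×X, and 3×Z: cost 26 ≤ 26, profit 3·11 + 2·7 + 3·7 = 68.
2×U, 3×X, and 3×Z: cost 26 ≤ 26, profit 2·11 + 3·7 + 3·7 = 64.
Best is 68.

68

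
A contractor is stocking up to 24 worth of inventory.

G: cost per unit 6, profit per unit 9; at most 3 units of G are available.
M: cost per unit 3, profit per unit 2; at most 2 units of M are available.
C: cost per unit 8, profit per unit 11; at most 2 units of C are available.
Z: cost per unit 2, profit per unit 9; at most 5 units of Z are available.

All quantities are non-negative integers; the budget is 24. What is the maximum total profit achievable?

Z has the best ratio (9/2); taking only Z gives at most 5×9 = 45 (stopped by the supply cap of 5).
Mixing does better — 1×G, 1×C, and 5×Z: cost 24 ≤ 24, profit 1·9 + 1·11 + 5·9 = 65.

65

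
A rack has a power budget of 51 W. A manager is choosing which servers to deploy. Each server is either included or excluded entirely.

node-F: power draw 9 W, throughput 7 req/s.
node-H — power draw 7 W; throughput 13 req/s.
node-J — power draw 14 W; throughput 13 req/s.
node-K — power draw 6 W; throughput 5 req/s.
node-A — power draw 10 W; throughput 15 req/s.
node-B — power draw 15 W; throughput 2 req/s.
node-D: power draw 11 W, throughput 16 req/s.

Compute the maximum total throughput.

64

Take node-F, node-H, node-J, node-A, and node-D: power draw 9 + 7 + 14 + 10 + 11 = 51 ≤ 51, throughput 7 + 13 + 13 + 15 + 16 = 64.
No other feasible combination does better.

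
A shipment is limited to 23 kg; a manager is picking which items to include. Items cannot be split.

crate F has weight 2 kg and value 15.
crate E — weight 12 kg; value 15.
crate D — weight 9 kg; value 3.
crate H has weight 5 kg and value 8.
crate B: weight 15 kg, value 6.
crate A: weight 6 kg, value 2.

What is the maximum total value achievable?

Take crate F, crate E, and crate H: weight 2 + 12 + 5 = 19 ≤ 23, value 15 + 15 + 8 = 38.
No other feasible combination does better.

38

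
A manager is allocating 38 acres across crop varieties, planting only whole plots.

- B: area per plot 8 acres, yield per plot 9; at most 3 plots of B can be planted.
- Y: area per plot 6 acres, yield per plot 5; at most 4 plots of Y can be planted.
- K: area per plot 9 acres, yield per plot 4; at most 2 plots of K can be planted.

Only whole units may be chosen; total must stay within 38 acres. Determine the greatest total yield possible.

B has the best ratio (9/8); taking only B gives at most 3×9 = 27 (stopped by the supply cap of 3).
Mixing does better — 3×B and 2×Y: area 36 ≤ 38, yield 3·9 + 2·5 = 37.

37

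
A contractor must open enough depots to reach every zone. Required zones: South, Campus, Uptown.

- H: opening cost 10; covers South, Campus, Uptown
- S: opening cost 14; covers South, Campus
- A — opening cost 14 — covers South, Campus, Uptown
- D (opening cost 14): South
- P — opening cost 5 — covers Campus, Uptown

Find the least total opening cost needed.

10

The greedy cost-per-new-zone heuristic would pick P and H for 15, but a cheaper cover exists.
H alone covers South, Campus, Uptown — every zone.
Total opening cost: 10.
No cover costs less than 10.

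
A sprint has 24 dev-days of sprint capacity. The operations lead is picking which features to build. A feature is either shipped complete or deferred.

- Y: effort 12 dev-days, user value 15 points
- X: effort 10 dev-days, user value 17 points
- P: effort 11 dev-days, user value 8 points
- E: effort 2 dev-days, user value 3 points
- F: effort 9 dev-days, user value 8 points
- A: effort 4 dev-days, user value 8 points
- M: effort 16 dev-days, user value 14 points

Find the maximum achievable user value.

35

Take Y, X, and E: effort 12 + 10 + 2 = 24 ≤ 24, user value 15 + 17 + 3 = 35.
No other feasible combination does better.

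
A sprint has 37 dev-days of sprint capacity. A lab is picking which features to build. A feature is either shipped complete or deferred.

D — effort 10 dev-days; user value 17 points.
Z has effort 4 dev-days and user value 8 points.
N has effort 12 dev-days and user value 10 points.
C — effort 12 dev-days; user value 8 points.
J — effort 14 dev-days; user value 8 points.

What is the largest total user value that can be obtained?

D + Z + N: effort 10 + 4 + 12 = 26 ≤ 37, user value 17 + 8 + 10 = 35.
D + N + C: effort 10 + 12 + 12 = 34 ≤ 37, user value 17 + 10 + 8 = 35.
The maximum user value is 35; one optimal choice is D, Z, and N.

35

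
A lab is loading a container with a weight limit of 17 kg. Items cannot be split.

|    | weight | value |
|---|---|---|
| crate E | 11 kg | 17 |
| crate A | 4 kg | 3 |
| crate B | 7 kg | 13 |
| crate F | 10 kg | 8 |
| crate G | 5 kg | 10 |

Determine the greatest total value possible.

27

Take crate E and crate G: weight 11 + 5 = 16 ≤ 17, value 17 + 10 = 27.
No other feasible combination does better.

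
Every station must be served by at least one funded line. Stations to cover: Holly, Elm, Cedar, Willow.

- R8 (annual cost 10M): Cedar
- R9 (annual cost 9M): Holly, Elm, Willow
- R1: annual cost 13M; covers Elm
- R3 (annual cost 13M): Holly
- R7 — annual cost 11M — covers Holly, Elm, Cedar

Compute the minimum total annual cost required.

Choose R8 and R9: together they cover Holly, Elm, Cedar, Willow — every station.
Total annual cost: 10 + 9 = 19.
No cover costs less than 19.

19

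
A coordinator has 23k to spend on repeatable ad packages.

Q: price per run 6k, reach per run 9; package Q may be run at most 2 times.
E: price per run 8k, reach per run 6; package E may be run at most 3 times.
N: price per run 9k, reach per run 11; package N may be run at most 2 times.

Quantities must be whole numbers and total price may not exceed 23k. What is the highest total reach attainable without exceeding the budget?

29

Q has the best ratio (9/6); taking only Q gives at most 2×9 = 18 (stopped by the supply cap of 2).
Mixing does better — 2×Q and 1×N: price 21 ≤ 23, reach 2·9 + 1·11 = 29.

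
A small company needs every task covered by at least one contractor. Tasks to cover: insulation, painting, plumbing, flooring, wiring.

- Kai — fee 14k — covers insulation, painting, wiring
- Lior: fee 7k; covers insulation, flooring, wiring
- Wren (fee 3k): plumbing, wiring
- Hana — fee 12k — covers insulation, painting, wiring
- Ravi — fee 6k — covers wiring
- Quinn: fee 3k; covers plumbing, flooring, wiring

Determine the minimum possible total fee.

15

Choose Hana and Quinn: together they cover insulation, painting, plumbing, flooring, wiring — every task.
Total fee: 12 + 3 = 15.
No cover costs less than 15.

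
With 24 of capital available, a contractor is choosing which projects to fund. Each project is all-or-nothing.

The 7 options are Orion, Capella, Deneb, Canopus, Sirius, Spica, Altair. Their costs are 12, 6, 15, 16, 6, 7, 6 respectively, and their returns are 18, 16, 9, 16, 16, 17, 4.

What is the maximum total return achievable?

50

This is an integer program with binary decision variables.
Take Orion, Capella, and Sirius: cost 12 + 6 + 6 = 24 ≤ 24, return 18 + 16 + 16 = 50.
No other feasible combination does better.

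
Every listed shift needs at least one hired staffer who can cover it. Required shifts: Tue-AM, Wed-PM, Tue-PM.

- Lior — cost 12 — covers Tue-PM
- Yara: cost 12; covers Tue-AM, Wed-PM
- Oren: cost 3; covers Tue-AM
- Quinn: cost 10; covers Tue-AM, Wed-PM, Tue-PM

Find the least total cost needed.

10

The greedy cost-per-new-shift heuristic would pick Oren and Quinn for 13, but a cheaper cover exists.
Quinn alone covers Tue-AM, Wed-PM, Tue-PM — every shift.
Total cost: 10.
No cover costs less than 10.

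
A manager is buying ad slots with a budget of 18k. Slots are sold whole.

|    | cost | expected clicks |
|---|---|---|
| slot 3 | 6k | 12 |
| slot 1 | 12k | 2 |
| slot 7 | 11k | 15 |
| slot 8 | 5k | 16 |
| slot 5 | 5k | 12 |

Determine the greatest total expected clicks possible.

This is an integer program with binary decision variables.
Allowing fractional choices, the relaxed optimum would be about 42.7, but ad slots are indivisible.
slot 7 + slot 8: cost 11 + 5 = 16 ≤ 18, expected clicks 15 + 16 = 31.
slot 8 + slot 5: cost 5 + 5 = 10 ≤ 18, expected clicks 16 + 12 = 28.
slot 3 + slot 8 + slot 5: cost 6 + 5 + 5 = 16 ≤ 18, expected clicks 12 + 16 + 12 = 40.
Best is slot 3, slot 8, and slot 5 with total expected clicks 40.

40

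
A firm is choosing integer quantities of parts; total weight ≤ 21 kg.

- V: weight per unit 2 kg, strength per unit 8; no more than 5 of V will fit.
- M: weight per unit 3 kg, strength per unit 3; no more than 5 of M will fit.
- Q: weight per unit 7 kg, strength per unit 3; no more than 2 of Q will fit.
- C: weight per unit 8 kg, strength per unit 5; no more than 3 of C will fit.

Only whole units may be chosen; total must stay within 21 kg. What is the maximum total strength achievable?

49

Take 5×V and 3×M: weight 19 ≤ 21, strength 5·8 + 3·3 = 49.
V has the best ratio (8/2) and is taken to its limit of 5; remaining capacity is filled optimally with the others.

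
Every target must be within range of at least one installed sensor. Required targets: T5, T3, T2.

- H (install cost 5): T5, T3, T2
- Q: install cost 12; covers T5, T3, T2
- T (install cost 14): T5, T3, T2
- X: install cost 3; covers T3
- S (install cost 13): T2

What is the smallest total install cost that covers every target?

5

H alone covers T5, T3, T2 — every target.
Total install cost: 5.
No cover costs less than 5.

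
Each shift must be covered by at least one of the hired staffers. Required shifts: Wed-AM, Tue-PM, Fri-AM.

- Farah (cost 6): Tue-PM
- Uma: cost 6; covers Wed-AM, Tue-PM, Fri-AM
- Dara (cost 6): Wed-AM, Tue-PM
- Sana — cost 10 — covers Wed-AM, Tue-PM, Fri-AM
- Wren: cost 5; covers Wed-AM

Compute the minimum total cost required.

6

This is a weighted set-cover instance.
Uma alone covers Wed-AM, Tue-PM, Fri-AM — every shift.
Total cost: 6.
No cover costs less than 6.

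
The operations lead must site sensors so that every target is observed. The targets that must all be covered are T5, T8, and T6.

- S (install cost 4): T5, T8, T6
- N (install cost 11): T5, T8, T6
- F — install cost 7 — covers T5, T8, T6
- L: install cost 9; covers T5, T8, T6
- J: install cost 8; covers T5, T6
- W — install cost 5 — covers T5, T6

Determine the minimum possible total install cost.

4

This is an integer covering problem.
S alone covers T5, T8, T6 — every target.
Total install cost: 4.
No cover costs less than 4.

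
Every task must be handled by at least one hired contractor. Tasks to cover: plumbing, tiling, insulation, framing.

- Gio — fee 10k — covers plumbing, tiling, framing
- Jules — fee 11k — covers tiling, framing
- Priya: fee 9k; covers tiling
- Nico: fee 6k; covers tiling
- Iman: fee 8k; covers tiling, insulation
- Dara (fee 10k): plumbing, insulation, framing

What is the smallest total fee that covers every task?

The greedy cost-per-new-task heuristic would pick Gio and Iman for 18, but a cheaper cover exists.
Choose Nico and Dara: together they cover plumbing, tiling, insulation, framing — every task.
Total fee: 6 + 10 = 16.
No cover costs less than 16.

16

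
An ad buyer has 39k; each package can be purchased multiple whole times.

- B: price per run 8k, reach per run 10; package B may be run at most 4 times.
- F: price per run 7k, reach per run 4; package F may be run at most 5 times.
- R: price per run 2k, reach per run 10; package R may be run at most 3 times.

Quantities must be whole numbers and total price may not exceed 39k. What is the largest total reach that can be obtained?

70

4×B and 3×R: price 38 ≤ 39, reach 4·10 + 3·10 = 70.
3×B, 1×F, and 3×R: price 37 ≤ 39, reach 3·10 + 1·4 + 3·10 = 64.
Best is 70.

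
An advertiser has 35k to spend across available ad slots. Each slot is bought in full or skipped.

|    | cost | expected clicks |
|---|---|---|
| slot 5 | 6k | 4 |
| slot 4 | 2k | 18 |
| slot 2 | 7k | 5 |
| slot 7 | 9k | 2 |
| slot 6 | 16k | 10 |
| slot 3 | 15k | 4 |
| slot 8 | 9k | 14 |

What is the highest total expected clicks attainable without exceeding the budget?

slot 4 + slot 2 + slot 6 + slot 8: cost 2 + 7 + 16 + 9 = 34 ≤ 35, expected clicks 18 + 5 + 10 + 14 = 47.
slot 5 + slot 4 + slot 6 + slot 8: cost 6 + 2 + 16 + 9 = 33 ≤ 35, expected clicks 4 + 18 + 10 + 14 = 46.
Best is slot 4, slot 2, slot 6, and slot 8 with total expected clicks 47.

47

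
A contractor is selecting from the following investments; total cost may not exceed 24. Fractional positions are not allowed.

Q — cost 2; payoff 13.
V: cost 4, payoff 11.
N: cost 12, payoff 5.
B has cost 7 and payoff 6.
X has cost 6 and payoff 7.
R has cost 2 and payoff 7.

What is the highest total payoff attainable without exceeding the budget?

44

Allowing fractional choices, the relaxed optimum would be about 45.2, but investments are indivisible.
Q + V + B + X + R: cost 2 + 4 + 7 + 6 + 2 = 21 ≤ 24, payoff 13 + 11 + 6 + 7 + 7 = 44.
Q + V + B + R: cost 2 + 4 + 7 + 2 = 15 ≤ 24, payoff 13 + 11 + 6 + 7 = 37.
Q + V + X + R: cost 2 + 4 + 6 + 2 = 14 ≤ 24, payoff 13 + 11 + 7 + 7 = 38.
Best is Q, V, B, X, and R with total payoff 44.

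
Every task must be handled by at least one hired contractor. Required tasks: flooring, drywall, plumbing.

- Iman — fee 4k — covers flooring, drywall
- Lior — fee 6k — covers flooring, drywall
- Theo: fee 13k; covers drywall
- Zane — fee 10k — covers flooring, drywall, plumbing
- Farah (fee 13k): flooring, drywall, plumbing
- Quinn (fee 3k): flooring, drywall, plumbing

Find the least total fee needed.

Quinn alone covers flooring, drywall, plumbing — every task.
Total fee: 3.

3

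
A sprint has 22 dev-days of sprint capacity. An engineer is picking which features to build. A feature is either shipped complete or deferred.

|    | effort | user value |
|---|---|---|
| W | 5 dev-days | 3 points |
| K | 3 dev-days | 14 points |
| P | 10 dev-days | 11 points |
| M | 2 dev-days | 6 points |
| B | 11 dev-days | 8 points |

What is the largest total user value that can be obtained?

34

Allowing fractional choices, the relaxed optimum would be about 36.1, but features are indivisible.
K + P + M: effort 3 + 10 + 2 = 15 ≤ 22, user value 14 + 11 + 6 = 31.
W + K + M + B: effort 5 + 3 + 2 + 11 = 21 ≤ 22, user value 3 + 14 + 6 + 8 = 31.
W + K + P + M: effort 5 + 3 + 10 + 2 = 20 ≤ 22, user value 3 + 14 + 11 + 6 = 34.
Best is W, K, P, and M with total user value 34.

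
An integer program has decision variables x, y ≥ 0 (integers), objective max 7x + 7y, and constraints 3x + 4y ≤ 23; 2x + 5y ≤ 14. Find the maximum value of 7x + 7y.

49

(x,y)=(7,0): 3·7+4·0=21≤23, 2·7+5·0=14≤14, objective 49.
(x,y)=(6,0): 3·6+4·0=18≤23, 2·6+5·0=12≤14, objective 42.
Maximum is 49 at (x,y)=(7,0).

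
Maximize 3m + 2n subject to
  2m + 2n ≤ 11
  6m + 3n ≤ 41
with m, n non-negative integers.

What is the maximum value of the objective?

(m,n)=(5,0): 2·5+2·0=10≤11, 6·5+3·0=30≤41, objective 15.
(m,n)=(4,1): 2·4+2·1=10≤11, 6·4+3·1=27≤41, objective 14.
Maximum is 15 at (m,n)=(5,0).

15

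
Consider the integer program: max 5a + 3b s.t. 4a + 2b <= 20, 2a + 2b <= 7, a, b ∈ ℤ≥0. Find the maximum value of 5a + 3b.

15

Relaxing integrality, the LP optimum is 17.50 at (a,b) = (3.5, 0), which is not an integer point.
(a,b)=(3,0) is feasible, giving 15.
(a,b)=(2,1) is feasible, giving 13.
(a,b)=(2,0) is feasible, giving 10.
No feasible integer point exceeds 15.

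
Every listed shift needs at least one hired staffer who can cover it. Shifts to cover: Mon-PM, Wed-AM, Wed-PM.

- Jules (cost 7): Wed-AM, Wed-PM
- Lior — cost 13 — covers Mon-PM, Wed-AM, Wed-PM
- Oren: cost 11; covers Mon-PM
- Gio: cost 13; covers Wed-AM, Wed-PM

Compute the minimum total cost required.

The greedy cost-per-new-shift heuristic would pick Jules and Oren for 18, but a cheaper cover exists.
Lior alone covers Mon-PM, Wed-AM, Wed-PM — every shift.
Total cost: 13.
No cover costs less than 13.

13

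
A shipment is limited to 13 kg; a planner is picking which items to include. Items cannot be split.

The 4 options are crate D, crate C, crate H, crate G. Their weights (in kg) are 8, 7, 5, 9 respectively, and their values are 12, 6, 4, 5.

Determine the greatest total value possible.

Allowing fractional choices, the relaxed optimum would be about 16.3, but items are indivisible.
crate D + crate H: weight 8 + 5 = 13 ≤ 13, value 12 + 4 = 16.
crate D: weight 8 ≤ 13, value 12.
Best is crate D and crate H with total value 16.

16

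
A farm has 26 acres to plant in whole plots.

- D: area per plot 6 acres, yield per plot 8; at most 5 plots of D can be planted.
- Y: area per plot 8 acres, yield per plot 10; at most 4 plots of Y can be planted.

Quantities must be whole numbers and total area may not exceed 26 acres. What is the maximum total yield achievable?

4×D: area 24 ≤ 26, yield 4·8 = 32.
3×D and 1×Y: area 26 ≤ 26, yield 3·8 + 1·10 = 34.
Best is 34.

34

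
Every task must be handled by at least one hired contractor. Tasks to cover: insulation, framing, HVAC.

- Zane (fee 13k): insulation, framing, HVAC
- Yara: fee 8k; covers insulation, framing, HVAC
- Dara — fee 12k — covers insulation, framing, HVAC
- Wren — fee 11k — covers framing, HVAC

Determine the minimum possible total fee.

This is an integer covering problem.
Yara alone covers insulation, framing, HVAC — every task.
Total fee: 8.

8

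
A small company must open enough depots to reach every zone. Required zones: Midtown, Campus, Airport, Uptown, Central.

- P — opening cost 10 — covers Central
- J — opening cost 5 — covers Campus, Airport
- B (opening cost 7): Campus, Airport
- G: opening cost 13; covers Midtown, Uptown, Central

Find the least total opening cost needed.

18

This is an integer covering problem.
Choose J and G: together they cover Midtown, Campus, Airport, Uptown, Central — every zone.
Total opening cost: 5 + 13 = 18.
No cover costs less than 18.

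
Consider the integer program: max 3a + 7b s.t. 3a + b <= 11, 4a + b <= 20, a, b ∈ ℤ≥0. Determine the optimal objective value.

(a,b)=(0,11) is feasible, giving 77.
(a,b)=(0,10) is feasible, giving 70.
No feasible integer point exceeds 77.

77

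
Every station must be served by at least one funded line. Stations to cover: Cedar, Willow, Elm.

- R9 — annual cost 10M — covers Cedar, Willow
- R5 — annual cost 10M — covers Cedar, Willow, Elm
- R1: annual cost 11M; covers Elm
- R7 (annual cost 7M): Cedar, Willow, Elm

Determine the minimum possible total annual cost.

This is a weighted set-cover instance.
R7 alone covers Cedar, Willow, Elm — every station.
Total annual cost: 7.
No cover costs less than 7.

7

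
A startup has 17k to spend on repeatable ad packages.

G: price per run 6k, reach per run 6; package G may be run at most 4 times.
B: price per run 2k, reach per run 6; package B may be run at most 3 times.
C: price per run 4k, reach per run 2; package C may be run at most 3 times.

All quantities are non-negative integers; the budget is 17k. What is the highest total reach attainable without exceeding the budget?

1×G, 3×B, and 1×C: price 16 ≤ 17, reach 1·6 + 3·6 + 1·2 = 26.
1×G and 3×B: price 12 ≤ 17, reach 1·6 + 3·6 = 24.
Best is 26.

26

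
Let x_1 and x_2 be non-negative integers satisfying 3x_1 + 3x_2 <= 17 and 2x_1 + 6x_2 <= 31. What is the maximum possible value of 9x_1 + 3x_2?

45

(x_1,x_2)=(5,0): 3·5+3·0=15≤17, 2·5+6·0=10≤31, objective 45.
(x_1,x_2)=(4,1): 3·4+3·1=15≤17, 2·4+6·1=14≤31, objective 39.
(x_1,x_2)=(4,0): 3·4+3·0=12≤17, 2·4+6·0=8≤31, objective 36.
Maximum is 45 at (x_1,x_2)=(5,0).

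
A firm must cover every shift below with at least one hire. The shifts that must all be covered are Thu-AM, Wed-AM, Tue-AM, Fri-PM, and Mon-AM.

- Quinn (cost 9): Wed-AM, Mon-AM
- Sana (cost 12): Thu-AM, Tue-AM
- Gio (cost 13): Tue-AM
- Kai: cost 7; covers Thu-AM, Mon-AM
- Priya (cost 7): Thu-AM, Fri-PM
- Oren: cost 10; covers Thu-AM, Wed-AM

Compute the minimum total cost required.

28

This is a weighted set-cover instance.
The greedy cost-per-new-shift heuristic would pick Kai, Priya, Quinn, and Sana for 35, but a cheaper cover exists.
Choose Quinn, Sana, and Priya: together they cover Thu-AM, Wed-AM, Tue-AM, Fri-PM, Mon-AM — every shift.
Total cost: 9 + 12 + 7 = 28.
No cover costs less than 28.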